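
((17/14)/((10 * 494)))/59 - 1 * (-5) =20402217/4080440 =5.00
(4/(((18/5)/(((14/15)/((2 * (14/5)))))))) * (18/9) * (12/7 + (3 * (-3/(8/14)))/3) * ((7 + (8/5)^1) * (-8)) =1892/21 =90.10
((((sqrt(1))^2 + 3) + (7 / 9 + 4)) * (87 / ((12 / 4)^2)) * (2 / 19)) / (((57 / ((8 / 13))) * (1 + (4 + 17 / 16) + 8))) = 0.01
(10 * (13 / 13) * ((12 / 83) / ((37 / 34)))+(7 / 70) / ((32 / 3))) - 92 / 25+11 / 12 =-21011549 / 14740800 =-1.43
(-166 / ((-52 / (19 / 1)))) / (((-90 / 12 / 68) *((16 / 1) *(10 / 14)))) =-187663 / 3900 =-48.12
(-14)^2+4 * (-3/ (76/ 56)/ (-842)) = 1567888/ 7999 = 196.01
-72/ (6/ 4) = -48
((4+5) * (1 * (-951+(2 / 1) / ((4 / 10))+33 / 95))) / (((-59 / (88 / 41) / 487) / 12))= 415805882976 / 229805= 1809385.71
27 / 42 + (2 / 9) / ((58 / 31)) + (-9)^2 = 298757 / 3654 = 81.76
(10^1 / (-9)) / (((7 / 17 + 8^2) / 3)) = -34 / 657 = -0.05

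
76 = 76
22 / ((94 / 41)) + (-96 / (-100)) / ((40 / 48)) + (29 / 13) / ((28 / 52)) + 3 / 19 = 11758519 / 781375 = 15.05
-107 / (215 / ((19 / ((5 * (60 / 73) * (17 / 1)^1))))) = -148409 / 1096500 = -0.14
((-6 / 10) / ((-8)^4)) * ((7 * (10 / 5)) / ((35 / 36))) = -27 / 12800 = -0.00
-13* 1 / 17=-13 / 17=-0.76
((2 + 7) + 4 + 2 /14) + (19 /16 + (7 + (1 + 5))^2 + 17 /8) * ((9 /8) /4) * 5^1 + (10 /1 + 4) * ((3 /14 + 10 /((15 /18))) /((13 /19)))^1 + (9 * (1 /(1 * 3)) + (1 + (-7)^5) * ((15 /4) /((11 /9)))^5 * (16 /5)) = -109718402896201591 /7503688192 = -14621929.92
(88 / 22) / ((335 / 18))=72 / 335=0.21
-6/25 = -0.24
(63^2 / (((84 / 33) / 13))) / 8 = 81081 / 32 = 2533.78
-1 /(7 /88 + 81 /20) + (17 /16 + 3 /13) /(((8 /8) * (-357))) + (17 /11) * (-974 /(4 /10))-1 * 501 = -6329070143255 /1484154672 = -4264.43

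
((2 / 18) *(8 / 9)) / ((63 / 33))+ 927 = 1576915 / 1701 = 927.05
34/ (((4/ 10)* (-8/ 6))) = -255/ 4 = -63.75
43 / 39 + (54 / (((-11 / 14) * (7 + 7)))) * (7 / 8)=-5479 / 1716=-3.19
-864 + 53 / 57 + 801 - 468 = -30214 / 57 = -530.07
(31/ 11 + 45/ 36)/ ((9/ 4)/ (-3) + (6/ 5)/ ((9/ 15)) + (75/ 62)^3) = 10665178/ 7917635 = 1.35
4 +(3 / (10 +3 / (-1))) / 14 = 395 / 98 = 4.03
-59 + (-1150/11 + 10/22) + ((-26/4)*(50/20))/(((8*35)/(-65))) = -392561/2464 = -159.32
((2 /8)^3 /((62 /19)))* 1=19 /3968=0.00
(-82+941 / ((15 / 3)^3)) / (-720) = 3103 / 30000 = 0.10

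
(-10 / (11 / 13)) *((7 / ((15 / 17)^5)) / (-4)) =38.67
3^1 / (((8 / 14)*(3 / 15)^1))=105 / 4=26.25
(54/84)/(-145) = -9/2030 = -0.00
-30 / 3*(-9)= 90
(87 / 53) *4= 348 / 53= 6.57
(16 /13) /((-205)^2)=16 /546325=0.00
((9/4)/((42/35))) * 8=15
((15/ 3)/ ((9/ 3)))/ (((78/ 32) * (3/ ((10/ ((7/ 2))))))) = 1600/ 2457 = 0.65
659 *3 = 1977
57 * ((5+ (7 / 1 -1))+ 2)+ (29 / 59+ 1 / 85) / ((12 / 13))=11156548 / 15045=741.55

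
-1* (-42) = 42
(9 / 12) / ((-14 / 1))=-3 / 56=-0.05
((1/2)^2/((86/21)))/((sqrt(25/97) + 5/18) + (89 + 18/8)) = 12081447/18113303230 - 3402 * sqrt(97)/9056651615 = 0.00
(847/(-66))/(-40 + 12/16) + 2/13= 2944/6123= 0.48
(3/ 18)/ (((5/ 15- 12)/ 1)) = -1/ 70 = -0.01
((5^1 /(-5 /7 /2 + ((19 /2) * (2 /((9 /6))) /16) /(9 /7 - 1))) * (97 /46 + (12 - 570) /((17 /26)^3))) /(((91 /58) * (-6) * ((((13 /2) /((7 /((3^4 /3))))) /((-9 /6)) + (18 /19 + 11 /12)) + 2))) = -834341686271520 /24433365504613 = -34.15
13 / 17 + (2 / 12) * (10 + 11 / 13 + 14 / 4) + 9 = 32237 / 2652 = 12.16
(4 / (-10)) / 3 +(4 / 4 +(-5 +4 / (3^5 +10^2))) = -21206 / 5145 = -4.12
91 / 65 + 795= 3982 / 5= 796.40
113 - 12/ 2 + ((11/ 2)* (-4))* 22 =-377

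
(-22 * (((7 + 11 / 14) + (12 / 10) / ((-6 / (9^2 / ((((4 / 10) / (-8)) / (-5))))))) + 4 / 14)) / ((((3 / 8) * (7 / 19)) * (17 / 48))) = 603712384 / 833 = 724744.76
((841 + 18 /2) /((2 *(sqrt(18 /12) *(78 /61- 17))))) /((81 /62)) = -1607350 *sqrt(6) /233037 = -16.90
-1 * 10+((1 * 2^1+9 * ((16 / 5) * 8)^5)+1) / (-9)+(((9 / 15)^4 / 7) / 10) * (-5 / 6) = -2886220735817 / 262500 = -10995126.61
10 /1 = 10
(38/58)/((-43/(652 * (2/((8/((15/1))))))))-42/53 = -2514489/66091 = -38.05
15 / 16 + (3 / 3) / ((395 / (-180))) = 609 / 1264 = 0.48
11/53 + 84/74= 2633/1961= 1.34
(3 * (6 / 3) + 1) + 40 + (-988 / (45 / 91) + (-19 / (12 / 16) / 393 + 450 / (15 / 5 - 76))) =-842244949 / 430335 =-1957.18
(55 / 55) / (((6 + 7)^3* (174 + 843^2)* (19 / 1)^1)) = 1 / 29671884489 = 0.00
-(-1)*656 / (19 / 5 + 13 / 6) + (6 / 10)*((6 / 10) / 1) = 493611 / 4475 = 110.30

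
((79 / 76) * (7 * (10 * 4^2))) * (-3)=-66360 / 19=-3492.63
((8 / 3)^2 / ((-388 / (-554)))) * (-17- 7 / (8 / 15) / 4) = -179773 / 873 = -205.93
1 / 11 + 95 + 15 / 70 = 14677 / 154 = 95.31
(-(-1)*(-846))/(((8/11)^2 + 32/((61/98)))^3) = -170092820745243/28170230038528000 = -0.01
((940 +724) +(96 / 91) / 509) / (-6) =-38537456 / 138957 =-277.33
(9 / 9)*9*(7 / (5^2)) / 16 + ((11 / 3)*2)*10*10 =880189 / 1200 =733.49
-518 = -518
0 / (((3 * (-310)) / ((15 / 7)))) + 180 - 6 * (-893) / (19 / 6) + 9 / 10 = 18729 / 10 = 1872.90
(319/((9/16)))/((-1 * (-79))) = 5104/711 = 7.18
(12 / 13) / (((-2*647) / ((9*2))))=-108 / 8411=-0.01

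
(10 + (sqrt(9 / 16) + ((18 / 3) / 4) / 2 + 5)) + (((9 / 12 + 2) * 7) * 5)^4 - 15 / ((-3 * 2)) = 21970655489 / 256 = 85822873.00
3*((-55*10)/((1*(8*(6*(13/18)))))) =-2475/52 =-47.60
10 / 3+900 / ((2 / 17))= 22960 / 3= 7653.33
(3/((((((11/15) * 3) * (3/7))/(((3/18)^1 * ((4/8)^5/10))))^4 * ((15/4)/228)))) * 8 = 0.00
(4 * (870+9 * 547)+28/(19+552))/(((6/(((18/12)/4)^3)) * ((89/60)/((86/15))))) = 640061235/813104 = 787.18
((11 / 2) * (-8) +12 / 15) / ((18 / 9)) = -21.60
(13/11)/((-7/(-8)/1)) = 104/77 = 1.35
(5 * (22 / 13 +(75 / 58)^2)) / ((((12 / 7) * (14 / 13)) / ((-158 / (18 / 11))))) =-639292885 / 726624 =-879.81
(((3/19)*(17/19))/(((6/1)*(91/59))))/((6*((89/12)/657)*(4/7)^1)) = 658971/1670708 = 0.39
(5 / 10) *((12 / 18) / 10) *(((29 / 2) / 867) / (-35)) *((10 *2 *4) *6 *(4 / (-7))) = 0.00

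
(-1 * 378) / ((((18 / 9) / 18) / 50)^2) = -76545000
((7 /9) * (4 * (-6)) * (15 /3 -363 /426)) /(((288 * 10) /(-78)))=53599 /25560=2.10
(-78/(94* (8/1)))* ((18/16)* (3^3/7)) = -9477/21056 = -0.45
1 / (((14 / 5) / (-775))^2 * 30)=3003125 / 1176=2553.68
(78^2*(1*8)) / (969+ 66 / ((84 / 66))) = 18928 / 397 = 47.68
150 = 150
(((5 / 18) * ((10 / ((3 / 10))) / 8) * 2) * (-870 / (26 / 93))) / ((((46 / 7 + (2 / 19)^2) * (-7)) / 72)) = 1217021250 / 108121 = 11256.10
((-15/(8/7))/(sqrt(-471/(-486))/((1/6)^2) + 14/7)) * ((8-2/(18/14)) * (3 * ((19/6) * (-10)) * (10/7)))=-68875/3756 + 68875 * sqrt(314)/3756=306.60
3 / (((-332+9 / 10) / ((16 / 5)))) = -96 / 3311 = -0.03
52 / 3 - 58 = -122 / 3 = -40.67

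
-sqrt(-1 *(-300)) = -17.32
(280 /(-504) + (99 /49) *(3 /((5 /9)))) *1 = 22832 /2205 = 10.35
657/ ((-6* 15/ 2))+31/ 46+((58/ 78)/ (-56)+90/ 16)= -8.31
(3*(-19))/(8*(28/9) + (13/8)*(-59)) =216/269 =0.80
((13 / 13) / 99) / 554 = 1 / 54846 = 0.00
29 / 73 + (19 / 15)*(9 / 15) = 2112 / 1825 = 1.16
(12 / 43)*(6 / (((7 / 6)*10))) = 216 / 1505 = 0.14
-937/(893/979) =-917323/893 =-1027.24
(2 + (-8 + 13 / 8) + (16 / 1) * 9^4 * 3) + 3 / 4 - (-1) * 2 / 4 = 2519399 / 8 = 314924.88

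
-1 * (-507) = 507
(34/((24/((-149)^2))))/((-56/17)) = -6416089/672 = -9547.75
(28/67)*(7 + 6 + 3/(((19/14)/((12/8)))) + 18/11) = 1568/209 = 7.50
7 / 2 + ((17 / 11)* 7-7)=161 / 22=7.32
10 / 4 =5 / 2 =2.50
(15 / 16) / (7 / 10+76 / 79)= 5925 / 10504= 0.56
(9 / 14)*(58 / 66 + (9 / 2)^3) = 59.15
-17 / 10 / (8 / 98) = -20.82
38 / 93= 0.41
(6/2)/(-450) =-1/150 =-0.01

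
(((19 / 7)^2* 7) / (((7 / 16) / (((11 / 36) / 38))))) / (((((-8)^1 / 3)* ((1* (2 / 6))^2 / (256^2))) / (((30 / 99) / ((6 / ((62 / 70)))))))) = -9650176 / 1029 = -9378.21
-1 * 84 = -84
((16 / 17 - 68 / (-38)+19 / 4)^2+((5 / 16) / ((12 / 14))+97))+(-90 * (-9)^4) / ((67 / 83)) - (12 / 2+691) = -491235312392125 / 671044128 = -732046.21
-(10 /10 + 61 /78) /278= -1 /156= -0.01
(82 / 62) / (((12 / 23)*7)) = 943 / 2604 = 0.36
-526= -526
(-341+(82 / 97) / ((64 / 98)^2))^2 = 283483996542289 / 2466512896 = 114933.11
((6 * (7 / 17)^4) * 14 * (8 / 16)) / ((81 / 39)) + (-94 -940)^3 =-830997679399474 / 751689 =-1105507303.42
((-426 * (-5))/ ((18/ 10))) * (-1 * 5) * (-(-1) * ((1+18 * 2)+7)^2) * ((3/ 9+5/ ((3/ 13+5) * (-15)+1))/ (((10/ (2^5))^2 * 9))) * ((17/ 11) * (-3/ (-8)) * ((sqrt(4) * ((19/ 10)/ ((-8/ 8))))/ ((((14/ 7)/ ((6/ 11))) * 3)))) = 1003606016/ 1431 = 701331.95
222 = 222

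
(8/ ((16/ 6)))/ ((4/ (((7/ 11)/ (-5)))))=-21/ 220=-0.10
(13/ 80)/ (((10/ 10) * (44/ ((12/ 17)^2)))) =117/ 63580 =0.00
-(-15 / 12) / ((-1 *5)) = -1 / 4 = -0.25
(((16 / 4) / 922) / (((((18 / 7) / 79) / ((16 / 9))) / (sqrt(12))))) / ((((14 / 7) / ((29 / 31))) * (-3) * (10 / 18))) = -256592 * sqrt(3) / 1929285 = -0.23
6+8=14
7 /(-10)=-7 /10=-0.70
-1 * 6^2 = -36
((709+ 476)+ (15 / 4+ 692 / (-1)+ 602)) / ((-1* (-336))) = 1465 / 448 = 3.27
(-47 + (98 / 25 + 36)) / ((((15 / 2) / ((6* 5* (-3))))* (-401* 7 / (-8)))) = 16992 / 70175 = 0.24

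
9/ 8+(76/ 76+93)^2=70697/ 8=8837.12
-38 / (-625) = 38 / 625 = 0.06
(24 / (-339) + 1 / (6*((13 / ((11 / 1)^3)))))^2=288.77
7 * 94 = 658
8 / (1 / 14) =112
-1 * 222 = -222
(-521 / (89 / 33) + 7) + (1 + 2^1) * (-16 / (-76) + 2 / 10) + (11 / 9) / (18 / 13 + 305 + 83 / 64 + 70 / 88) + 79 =-22759995407408 / 214829958195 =-105.94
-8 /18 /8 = -1 /18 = -0.06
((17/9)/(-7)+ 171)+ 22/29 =313310/1827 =171.49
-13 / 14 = -0.93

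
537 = 537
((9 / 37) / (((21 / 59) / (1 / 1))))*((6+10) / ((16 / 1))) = 177 / 259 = 0.68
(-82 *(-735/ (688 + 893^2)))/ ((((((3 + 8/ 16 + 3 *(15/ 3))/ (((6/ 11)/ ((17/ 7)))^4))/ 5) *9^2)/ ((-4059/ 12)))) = -711964688400/ 3282864134966119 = -0.00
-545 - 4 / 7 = -3819 / 7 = -545.57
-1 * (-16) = 16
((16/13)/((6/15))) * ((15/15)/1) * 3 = 9.23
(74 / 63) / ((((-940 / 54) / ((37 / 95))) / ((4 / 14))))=-0.01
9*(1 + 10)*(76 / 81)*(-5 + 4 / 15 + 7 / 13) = -683848 / 1755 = -389.66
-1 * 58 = -58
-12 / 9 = -4 / 3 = -1.33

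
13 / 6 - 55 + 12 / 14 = -2183 / 42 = -51.98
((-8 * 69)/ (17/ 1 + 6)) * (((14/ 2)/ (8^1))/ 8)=-21/ 8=-2.62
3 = 3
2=2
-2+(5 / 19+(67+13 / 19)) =1253 / 19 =65.95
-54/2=-27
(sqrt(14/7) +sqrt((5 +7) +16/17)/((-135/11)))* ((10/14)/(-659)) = -5* sqrt(2)/4613 +22* sqrt(935)/2117367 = -0.00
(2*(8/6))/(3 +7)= 4/15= 0.27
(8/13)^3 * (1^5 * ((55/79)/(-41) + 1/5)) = 116736/2736955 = 0.04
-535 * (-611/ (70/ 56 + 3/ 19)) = 232180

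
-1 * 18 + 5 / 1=-13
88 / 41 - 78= -3110 / 41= -75.85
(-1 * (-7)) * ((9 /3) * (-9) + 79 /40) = -7007 /40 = -175.18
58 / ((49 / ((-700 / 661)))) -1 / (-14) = -10939 / 9254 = -1.18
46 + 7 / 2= 99 / 2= 49.50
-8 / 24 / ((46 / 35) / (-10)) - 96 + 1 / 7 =-45074 / 483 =-93.32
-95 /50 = -19 /10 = -1.90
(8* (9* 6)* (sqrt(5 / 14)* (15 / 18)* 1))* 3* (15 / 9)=900* sqrt(70) / 7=1075.71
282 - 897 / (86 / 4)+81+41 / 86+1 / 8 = 110727 / 344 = 321.88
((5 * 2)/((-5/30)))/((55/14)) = -168/11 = -15.27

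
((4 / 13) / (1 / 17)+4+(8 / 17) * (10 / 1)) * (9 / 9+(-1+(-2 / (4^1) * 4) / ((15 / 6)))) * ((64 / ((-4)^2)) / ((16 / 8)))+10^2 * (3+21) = 525472 / 221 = 2377.70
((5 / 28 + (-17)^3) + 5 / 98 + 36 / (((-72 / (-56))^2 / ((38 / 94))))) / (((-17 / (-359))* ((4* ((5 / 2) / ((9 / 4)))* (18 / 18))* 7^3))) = -29192305067 / 429721376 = -67.93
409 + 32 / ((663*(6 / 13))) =62593 / 153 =409.10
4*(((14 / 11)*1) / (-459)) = -56 / 5049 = -0.01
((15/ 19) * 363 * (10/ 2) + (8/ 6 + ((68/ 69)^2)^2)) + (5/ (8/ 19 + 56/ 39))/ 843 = 238989840545990521/ 166523188410144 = 1435.17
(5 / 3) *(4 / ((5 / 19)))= 76 / 3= 25.33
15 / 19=0.79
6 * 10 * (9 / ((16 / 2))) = 135 / 2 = 67.50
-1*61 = -61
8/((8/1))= 1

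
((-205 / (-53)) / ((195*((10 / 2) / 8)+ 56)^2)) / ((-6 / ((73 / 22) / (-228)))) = 59860 / 201871246797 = 0.00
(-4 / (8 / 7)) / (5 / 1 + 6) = -7 / 22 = -0.32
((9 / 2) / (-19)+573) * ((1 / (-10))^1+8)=343887 / 76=4524.83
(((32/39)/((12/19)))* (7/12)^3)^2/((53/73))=3100404097/33849721152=0.09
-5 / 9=-0.56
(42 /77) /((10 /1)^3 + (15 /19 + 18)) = 114 /212927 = 0.00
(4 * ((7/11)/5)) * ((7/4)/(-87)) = -49/4785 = -0.01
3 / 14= 0.21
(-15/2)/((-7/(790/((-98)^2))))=5925/67228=0.09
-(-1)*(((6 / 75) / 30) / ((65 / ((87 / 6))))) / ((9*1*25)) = 29 / 10968750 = 0.00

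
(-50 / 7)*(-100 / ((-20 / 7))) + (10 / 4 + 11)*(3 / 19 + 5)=-3427 / 19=-180.37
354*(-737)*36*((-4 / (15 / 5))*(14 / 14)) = 12523104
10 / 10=1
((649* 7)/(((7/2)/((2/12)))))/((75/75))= 649/3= 216.33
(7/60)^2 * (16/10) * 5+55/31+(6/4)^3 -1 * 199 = -10810799/55800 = -193.74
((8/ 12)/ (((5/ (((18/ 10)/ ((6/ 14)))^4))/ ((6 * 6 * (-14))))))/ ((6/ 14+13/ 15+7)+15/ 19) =-6518225196/ 2831875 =-2301.73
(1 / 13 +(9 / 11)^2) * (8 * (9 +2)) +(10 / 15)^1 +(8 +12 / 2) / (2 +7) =67.90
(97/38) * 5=12.76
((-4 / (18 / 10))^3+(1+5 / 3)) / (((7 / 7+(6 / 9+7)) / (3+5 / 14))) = -71158 / 22113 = -3.22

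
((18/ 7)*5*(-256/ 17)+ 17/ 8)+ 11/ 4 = -179679/ 952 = -188.74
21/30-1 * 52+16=-353/10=-35.30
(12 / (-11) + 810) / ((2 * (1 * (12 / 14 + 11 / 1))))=31143 / 913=34.11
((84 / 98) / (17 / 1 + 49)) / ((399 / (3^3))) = 9 / 10241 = 0.00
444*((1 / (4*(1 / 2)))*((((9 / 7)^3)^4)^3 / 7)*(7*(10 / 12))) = 4167753915813747266190427356832938585 / 2651730845859653471779023381601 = 1571710.76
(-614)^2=376996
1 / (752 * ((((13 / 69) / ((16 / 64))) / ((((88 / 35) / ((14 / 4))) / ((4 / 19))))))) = 14421 / 2395120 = 0.01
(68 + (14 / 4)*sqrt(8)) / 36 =7*sqrt(2) / 36 + 17 / 9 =2.16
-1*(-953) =953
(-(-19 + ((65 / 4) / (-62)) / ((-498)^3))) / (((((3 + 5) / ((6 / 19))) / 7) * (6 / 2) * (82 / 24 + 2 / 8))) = 4073721639673 / 8535416769792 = 0.48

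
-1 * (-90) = 90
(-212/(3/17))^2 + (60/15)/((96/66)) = 1443204.53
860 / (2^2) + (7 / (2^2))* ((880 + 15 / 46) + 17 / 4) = 648787 / 368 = 1763.01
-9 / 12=-3 / 4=-0.75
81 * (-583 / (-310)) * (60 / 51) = 94446 / 527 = 179.21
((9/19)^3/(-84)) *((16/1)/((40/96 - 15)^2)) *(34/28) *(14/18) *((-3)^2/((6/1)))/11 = -198288/16174379375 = -0.00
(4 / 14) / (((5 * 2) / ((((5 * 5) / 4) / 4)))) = 0.04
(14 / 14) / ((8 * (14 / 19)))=19 / 112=0.17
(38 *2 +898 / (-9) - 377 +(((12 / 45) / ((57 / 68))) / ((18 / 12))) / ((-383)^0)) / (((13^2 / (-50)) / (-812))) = -8342902120 / 86697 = -96230.57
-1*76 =-76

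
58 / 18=29 / 9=3.22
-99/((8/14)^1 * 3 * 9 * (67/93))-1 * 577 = -157023/268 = -585.91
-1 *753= -753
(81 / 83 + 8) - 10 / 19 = 13325 / 1577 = 8.45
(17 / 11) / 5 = 17 / 55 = 0.31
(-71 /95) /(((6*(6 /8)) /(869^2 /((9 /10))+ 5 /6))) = -139354.09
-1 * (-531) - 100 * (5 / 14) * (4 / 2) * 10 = -1283 / 7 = -183.29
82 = 82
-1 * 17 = -17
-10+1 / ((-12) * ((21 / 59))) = -10.23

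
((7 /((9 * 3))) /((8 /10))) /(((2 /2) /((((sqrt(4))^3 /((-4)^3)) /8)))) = -35 /6912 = -0.01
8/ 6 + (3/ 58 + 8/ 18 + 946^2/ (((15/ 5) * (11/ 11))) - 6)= 155713207/ 522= 298301.16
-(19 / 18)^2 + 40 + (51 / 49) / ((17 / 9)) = 626099 / 15876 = 39.44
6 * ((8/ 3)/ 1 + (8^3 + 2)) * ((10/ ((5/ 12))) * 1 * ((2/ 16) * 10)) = 93000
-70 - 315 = -385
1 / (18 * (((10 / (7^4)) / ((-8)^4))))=2458624 / 45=54636.09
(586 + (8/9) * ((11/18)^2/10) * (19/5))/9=10682149/164025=65.13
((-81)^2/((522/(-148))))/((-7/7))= 53946/29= 1860.21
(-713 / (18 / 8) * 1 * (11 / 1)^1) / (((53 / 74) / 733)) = -1701680024 / 477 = -3567463.36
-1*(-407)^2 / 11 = -15059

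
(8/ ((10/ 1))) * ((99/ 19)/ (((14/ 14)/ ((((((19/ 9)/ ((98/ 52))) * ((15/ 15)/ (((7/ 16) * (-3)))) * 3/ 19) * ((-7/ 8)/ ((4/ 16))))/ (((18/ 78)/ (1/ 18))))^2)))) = 80427776/ 1496531295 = 0.05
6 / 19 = 0.32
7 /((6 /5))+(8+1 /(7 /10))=641 /42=15.26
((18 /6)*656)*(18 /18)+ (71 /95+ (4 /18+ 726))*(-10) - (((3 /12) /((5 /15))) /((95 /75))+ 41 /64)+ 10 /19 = -58029491 /10944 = -5302.40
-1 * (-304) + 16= 320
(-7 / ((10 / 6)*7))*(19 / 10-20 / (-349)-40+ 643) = -6333903 / 17450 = -362.97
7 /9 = 0.78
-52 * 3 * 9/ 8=-351/ 2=-175.50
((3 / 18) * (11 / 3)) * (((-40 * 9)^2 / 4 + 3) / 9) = 118811 / 54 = 2200.20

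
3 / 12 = 0.25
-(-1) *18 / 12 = 3 / 2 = 1.50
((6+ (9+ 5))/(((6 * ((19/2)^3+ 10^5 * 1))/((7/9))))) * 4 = 2240/21785193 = 0.00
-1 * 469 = -469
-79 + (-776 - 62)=-917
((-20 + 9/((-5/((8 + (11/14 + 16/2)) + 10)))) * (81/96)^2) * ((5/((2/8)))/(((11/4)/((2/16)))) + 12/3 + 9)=-106517835/157696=-675.46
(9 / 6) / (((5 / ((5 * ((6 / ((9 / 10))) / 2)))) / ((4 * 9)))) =180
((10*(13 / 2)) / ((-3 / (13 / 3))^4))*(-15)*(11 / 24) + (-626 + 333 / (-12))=-136419605 / 52488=-2599.06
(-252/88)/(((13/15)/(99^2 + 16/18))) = -9262785/286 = -32387.36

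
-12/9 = -4/3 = -1.33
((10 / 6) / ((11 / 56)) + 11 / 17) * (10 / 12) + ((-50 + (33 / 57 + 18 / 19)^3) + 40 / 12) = -35.50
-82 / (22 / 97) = -3977 / 11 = -361.55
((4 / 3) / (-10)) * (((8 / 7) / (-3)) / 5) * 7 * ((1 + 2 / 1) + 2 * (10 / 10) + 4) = 16 / 25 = 0.64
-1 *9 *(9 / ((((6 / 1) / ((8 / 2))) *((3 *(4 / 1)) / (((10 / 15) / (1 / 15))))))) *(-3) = 135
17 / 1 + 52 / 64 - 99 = -1299 / 16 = -81.19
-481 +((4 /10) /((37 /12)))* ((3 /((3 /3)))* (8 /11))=-978259 /2035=-480.72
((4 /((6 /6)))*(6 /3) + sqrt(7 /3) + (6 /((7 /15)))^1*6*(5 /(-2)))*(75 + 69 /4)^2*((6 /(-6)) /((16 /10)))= 440480835 /448 - 226935*sqrt(21) /128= 975091.57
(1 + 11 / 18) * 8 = 116 / 9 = 12.89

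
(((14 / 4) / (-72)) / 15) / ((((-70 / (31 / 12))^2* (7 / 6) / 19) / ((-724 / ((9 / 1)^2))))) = 3304879 / 5143824000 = 0.00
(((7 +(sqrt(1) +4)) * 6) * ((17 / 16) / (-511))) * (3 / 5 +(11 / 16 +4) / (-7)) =0.01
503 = 503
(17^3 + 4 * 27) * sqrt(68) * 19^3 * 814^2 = 45638338970488 * sqrt(17) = 188171692153064.78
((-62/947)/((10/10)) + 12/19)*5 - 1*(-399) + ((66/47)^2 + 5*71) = 30159770776/39746537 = 758.80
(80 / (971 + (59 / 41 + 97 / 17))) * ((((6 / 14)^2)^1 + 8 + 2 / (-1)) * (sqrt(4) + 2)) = 67581120 / 33406583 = 2.02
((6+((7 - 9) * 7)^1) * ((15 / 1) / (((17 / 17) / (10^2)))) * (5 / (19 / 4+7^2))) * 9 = -432000 / 43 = -10046.51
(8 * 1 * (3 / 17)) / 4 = 6 / 17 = 0.35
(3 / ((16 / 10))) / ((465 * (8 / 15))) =0.01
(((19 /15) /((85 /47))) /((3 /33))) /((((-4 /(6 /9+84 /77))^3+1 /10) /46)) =-22040729524 /726895605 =-30.32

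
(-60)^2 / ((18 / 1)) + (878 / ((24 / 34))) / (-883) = 1052137 / 5298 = 198.59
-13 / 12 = -1.08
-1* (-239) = 239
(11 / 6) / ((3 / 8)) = 44 / 9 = 4.89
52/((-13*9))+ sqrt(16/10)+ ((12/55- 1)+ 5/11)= -382/495+ 2*sqrt(10)/5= 0.49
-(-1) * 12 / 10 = 6 / 5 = 1.20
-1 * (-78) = 78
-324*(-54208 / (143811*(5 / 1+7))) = 162624 / 15979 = 10.18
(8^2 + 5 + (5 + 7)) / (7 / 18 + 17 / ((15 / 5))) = 1458 / 109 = 13.38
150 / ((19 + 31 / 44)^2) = 96800 / 250563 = 0.39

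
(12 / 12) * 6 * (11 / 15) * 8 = 176 / 5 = 35.20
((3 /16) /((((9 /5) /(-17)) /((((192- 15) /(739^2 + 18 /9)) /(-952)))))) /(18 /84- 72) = -59 /7025326272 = -0.00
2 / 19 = 0.11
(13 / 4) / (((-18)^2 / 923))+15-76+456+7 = 532991 / 1296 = 411.26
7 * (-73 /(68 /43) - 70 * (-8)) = 244587 /68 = 3596.87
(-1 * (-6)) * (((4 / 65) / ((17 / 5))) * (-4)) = -96 / 221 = -0.43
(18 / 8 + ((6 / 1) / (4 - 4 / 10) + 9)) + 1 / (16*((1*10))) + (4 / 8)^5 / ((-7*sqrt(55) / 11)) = 12.92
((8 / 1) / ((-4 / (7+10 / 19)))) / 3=-286 / 57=-5.02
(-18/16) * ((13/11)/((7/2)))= -117/308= -0.38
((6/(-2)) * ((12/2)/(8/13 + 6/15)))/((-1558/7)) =1365/17138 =0.08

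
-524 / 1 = -524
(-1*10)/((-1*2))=5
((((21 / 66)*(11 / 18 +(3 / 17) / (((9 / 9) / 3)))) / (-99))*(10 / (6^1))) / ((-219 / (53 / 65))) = 129479 / 5692303188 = 0.00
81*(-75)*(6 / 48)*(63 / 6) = -127575 / 16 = -7973.44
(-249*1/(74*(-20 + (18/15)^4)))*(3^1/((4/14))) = 3268125/1658192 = 1.97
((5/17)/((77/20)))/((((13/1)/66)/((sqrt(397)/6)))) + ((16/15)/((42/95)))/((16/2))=19/63 + 100*sqrt(397)/1547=1.59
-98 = -98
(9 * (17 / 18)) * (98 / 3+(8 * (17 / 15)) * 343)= 400673 / 15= 26711.53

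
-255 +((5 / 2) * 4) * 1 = -245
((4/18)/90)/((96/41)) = 41/38880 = 0.00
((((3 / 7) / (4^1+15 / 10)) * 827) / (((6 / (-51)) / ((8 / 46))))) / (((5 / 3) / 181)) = -91608444 / 8855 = -10345.39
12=12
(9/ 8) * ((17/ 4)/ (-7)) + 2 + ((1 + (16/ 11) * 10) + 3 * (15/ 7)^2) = 528443/ 17248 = 30.64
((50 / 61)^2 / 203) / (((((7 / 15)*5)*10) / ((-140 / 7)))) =-15000 / 5287541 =-0.00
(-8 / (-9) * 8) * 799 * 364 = 18613504 / 9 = 2068167.11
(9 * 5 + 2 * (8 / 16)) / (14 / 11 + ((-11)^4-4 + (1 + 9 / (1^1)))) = 506 / 161131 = 0.00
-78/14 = -39/7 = -5.57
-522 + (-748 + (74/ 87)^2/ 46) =-221087752/ 174087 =-1269.98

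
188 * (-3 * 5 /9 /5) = -188 /3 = -62.67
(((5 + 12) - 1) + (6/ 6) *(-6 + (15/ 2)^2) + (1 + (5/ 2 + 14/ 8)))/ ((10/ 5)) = 143/ 4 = 35.75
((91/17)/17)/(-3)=-91/867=-0.10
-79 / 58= -1.36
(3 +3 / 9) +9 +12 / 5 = 14.73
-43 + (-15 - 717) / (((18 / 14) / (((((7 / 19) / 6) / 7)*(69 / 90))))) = -120116 / 2565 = -46.83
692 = 692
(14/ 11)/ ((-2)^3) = -7/ 44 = -0.16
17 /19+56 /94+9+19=26335 /893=29.49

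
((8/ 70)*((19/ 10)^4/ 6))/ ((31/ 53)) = 6907013/ 16275000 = 0.42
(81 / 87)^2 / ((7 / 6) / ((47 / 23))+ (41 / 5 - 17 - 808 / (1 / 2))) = -1027890 / 1926027083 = -0.00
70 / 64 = 35 / 32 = 1.09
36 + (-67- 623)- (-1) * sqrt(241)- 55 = -709 + sqrt(241) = -693.48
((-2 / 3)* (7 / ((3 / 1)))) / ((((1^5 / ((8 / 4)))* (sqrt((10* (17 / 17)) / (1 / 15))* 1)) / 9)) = -14* sqrt(6) / 15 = -2.29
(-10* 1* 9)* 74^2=-492840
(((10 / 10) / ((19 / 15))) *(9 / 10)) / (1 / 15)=405 / 38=10.66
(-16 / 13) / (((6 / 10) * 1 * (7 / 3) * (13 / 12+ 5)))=-960 / 6643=-0.14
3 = 3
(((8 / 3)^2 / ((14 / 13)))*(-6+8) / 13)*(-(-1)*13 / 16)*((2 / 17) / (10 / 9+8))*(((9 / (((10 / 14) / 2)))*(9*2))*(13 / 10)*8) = 50.28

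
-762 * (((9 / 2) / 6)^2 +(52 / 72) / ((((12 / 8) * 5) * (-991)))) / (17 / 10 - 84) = 152889839 / 29361348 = 5.21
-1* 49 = -49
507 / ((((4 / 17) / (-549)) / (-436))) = 515769579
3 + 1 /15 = 3.07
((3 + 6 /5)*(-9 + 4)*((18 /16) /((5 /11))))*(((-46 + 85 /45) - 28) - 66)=287133 /40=7178.32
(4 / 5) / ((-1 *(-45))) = 0.02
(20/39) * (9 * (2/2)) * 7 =420/13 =32.31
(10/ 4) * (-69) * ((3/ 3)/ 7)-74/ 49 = -26.15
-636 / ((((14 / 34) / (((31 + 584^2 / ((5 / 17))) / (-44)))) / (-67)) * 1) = -150006139401 / 55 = -2727384352.75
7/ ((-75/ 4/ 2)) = -56/ 75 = -0.75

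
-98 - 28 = -126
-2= -2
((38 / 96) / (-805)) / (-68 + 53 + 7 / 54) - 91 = -470589949 / 5171320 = -91.00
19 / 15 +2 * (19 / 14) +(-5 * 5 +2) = -1997 / 105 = -19.02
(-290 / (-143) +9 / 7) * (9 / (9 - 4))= 29853 / 5005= 5.96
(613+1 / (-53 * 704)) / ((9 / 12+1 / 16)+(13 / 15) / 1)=343083825 / 939796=365.06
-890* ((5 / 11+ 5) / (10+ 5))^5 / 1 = -911360 / 161051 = -5.66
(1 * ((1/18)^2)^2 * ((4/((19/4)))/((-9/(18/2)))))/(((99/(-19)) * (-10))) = -1/6495390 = -0.00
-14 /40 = -7 /20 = -0.35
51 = 51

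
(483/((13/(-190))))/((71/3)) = -275310/923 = -298.28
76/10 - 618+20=-2952/5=-590.40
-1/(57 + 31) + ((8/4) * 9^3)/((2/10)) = 641519/88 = 7289.99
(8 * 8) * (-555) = -35520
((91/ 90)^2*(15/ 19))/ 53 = 8281/ 543780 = 0.02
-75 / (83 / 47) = -3525 / 83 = -42.47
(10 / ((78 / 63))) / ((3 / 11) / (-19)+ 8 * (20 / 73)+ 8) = 533995 / 672867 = 0.79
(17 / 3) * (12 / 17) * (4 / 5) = 16 / 5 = 3.20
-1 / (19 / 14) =-14 / 19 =-0.74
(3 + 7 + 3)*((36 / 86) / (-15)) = -78 / 215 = -0.36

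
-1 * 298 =-298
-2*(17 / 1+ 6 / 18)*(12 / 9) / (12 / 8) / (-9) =832 / 243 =3.42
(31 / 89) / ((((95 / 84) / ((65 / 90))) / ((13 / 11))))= 73346 / 279015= 0.26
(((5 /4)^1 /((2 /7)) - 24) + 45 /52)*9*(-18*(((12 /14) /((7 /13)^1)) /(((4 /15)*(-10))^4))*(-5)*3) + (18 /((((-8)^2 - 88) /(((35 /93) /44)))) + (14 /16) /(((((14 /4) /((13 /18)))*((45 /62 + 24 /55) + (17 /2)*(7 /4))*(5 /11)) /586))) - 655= -559303278827589341 /269479056236544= -2075.50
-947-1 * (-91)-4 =-860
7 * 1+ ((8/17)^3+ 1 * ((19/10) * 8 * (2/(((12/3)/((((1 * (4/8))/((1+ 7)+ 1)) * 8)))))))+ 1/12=9343339/884340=10.57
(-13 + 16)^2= 9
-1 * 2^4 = -16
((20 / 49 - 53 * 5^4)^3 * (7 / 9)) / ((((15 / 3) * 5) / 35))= -95022692695930725 / 2401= -39576298498929.91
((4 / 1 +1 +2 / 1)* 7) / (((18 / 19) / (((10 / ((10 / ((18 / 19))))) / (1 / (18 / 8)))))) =441 / 4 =110.25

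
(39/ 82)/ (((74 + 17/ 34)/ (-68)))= -2652/ 6109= -0.43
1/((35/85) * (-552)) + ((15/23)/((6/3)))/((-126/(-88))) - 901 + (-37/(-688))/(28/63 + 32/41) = -135291327673/150201408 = -900.73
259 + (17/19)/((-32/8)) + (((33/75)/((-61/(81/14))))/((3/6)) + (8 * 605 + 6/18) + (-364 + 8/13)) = 149839014151/31640700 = 4735.64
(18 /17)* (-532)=-9576 /17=-563.29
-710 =-710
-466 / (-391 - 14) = 466 / 405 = 1.15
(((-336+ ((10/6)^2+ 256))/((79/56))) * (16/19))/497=-88960/959139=-0.09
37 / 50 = 0.74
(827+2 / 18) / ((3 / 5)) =37220 / 27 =1378.52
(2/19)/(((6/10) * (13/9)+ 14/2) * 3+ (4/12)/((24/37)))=720/164939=0.00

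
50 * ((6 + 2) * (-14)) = -5600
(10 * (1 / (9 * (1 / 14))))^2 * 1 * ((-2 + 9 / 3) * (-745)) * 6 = -29204000 / 27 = -1081629.63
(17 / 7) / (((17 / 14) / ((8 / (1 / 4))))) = 64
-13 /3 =-4.33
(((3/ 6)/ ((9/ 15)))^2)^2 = 625/ 1296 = 0.48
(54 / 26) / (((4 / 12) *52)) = 81 / 676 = 0.12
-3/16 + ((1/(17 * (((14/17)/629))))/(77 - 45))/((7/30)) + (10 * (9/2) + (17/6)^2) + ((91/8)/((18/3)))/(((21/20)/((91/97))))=9209621/152096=60.55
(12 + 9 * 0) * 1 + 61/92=12.66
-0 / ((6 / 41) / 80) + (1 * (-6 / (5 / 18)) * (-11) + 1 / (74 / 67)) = 88247 / 370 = 238.51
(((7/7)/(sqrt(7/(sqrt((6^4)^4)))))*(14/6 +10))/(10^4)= 999*sqrt(7)/4375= 0.60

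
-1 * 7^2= -49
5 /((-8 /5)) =-3.12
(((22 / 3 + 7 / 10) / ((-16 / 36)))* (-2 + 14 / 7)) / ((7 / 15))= 0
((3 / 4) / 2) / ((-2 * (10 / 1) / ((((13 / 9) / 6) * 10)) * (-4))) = 13 / 1152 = 0.01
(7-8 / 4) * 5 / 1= 25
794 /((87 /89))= 70666 /87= 812.25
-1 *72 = -72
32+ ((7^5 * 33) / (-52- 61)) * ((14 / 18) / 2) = -1272443 / 678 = -1876.76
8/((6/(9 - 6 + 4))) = 9.33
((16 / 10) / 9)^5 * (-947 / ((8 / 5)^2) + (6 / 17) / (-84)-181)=-2148276736 / 21958846875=-0.10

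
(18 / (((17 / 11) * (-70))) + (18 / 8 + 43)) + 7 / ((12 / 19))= 56.17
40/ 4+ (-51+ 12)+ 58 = 29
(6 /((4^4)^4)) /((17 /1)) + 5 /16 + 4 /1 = 4.31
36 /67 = 0.54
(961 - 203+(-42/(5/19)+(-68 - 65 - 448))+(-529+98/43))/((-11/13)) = 1423552/2365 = 601.92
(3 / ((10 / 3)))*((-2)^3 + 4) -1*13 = -83 / 5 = -16.60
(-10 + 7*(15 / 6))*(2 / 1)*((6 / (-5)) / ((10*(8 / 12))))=-27 / 10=-2.70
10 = 10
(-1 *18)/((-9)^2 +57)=-3/23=-0.13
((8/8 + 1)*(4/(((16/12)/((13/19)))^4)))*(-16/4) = -2313441/1042568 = -2.22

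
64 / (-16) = -4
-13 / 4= -3.25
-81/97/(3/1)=-27/97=-0.28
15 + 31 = 46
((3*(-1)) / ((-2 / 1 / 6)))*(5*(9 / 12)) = 33.75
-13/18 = -0.72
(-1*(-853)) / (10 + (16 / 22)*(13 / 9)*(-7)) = 84447 / 262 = 322.32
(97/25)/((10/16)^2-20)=-6208/31375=-0.20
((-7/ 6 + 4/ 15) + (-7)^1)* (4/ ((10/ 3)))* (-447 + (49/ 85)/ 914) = 8230389297/ 1942250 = 4237.55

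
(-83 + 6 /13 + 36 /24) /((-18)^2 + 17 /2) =-0.24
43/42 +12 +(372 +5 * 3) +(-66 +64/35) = 70529/210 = 335.85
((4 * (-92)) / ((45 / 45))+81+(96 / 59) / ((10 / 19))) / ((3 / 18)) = -502518 / 295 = -1703.45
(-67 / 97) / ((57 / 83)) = -5561 / 5529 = -1.01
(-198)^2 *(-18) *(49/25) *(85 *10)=-1175649552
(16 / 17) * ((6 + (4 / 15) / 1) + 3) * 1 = 2224 / 255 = 8.72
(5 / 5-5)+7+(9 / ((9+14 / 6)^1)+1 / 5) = 679 / 170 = 3.99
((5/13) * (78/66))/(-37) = -5/407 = -0.01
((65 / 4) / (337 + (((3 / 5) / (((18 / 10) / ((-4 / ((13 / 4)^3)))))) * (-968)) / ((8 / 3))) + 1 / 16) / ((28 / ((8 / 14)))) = 268517 / 120950032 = 0.00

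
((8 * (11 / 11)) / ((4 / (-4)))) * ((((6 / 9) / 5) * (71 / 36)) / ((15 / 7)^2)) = -13916 / 30375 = -0.46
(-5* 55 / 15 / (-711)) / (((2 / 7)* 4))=385 / 17064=0.02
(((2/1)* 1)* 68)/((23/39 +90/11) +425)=7293/23261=0.31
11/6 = 1.83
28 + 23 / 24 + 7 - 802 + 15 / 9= -6115 / 8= -764.38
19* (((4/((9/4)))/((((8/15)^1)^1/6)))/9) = 380/9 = 42.22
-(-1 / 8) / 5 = 1 / 40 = 0.02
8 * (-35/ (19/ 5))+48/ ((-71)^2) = -7056488/ 95779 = -73.67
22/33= 2/3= 0.67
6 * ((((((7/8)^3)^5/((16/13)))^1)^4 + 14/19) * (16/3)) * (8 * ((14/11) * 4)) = 9844425299530805160625134428865669219530940629747296972487541/10249330177311064684700624917581267820042127249163931353088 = 960.49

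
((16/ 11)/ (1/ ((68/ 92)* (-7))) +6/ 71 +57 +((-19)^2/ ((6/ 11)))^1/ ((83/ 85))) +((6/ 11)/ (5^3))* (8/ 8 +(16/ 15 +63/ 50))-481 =6886818806891/ 27954918750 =246.35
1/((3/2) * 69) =2/207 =0.01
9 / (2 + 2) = 9 / 4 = 2.25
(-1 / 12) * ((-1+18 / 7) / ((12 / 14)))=-0.15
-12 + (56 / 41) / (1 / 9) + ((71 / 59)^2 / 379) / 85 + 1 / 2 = 7289540337 / 9195514030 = 0.79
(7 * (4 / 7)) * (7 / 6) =14 / 3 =4.67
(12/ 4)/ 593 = 3/ 593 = 0.01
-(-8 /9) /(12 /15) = 1.11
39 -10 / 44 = 853 / 22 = 38.77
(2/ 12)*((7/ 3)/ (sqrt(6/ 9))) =7*sqrt(6)/ 36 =0.48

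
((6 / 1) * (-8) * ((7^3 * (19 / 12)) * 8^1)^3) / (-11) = 35428529972864 / 99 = 357863939119.84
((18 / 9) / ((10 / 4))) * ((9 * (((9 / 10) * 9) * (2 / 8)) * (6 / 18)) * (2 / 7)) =243 / 175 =1.39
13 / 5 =2.60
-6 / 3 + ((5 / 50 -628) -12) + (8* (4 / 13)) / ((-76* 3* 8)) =-4756489 / 7410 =-641.90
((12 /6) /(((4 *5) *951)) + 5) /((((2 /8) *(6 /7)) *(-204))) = -332857 /2910060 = -0.11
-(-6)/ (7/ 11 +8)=66/ 95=0.69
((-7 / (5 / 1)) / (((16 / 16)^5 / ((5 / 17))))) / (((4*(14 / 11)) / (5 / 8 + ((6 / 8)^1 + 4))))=-473 / 1088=-0.43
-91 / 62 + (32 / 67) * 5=3823 / 4154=0.92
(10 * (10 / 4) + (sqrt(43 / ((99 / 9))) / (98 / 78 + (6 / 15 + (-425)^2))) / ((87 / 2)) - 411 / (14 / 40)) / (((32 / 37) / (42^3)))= -393810795 / 4 + 22272705 * sqrt(473) / 22471762324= -98452698.73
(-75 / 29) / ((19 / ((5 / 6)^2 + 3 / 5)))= -1165 / 6612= -0.18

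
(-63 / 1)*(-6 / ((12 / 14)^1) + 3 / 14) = 855 / 2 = 427.50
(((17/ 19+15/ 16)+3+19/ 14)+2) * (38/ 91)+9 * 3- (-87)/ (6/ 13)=1115615/ 5096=218.92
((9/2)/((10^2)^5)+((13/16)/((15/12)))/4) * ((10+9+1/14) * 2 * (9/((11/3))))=23429250064881/1540000000000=15.21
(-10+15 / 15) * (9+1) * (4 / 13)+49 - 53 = -412 / 13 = -31.69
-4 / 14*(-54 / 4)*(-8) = -216 / 7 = -30.86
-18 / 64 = -9 / 32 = -0.28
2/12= 1/6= 0.17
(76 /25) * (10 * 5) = 152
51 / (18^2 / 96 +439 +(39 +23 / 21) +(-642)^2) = 8568 / 69324607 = 0.00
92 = 92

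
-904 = -904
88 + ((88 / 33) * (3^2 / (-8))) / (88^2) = 681469 / 7744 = 88.00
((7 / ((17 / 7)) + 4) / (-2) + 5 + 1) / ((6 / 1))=29 / 68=0.43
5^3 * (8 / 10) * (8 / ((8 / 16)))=1600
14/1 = 14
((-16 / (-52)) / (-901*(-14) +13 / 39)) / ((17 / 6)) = 72 / 8363303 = 0.00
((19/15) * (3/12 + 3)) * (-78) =-3211/10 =-321.10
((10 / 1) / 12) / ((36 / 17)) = 85 / 216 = 0.39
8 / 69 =0.12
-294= -294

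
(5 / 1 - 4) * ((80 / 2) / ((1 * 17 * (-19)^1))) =-40 / 323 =-0.12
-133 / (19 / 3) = -21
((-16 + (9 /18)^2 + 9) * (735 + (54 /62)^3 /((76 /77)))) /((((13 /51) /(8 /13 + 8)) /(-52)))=64220448651156 /7358377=8727529.00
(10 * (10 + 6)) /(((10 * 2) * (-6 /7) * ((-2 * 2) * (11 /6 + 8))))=14 /59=0.24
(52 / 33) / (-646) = -26 / 10659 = -0.00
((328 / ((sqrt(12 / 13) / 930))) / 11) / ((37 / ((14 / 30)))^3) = 3487624 * sqrt(39) / 376098525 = 0.06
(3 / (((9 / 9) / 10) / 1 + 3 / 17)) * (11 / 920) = 561 / 4324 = 0.13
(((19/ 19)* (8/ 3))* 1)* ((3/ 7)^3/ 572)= 18/ 49049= 0.00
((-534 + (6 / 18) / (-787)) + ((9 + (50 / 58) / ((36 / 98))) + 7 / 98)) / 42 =-375697184 / 30194829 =-12.44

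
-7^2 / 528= -49 / 528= -0.09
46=46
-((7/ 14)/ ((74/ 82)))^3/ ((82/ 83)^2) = -282449/ 1620896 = -0.17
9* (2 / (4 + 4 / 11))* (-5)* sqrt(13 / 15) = -11* sqrt(195) / 8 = -19.20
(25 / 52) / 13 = 25 / 676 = 0.04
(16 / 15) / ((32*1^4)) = 1 / 30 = 0.03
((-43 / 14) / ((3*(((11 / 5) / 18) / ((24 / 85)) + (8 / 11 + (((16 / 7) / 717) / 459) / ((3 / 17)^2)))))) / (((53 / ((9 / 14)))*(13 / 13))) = -0.01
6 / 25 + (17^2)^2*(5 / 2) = 10440137 / 50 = 208802.74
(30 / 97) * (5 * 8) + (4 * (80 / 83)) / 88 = 1099480 / 88561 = 12.41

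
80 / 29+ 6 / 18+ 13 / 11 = 4090 / 957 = 4.27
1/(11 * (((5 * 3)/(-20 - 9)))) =-29/165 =-0.18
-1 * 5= -5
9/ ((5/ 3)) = 27/ 5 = 5.40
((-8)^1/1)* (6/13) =-48/13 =-3.69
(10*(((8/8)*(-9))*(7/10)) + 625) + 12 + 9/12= 2299/4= 574.75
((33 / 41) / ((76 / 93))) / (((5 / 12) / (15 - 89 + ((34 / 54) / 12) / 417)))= -681861895 / 3898116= -174.92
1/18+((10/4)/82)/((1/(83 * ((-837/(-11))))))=3127097/16236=192.60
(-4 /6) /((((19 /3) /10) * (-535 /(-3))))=-12 /2033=-0.01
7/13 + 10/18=128/117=1.09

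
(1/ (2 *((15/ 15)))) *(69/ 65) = 69/ 130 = 0.53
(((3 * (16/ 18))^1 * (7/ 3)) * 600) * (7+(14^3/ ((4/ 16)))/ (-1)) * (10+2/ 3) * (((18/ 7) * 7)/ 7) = -1123225600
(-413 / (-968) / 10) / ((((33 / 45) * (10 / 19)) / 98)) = 1153509 / 106480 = 10.83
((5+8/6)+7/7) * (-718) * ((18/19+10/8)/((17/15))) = -3297415/323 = -10208.72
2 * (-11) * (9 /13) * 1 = -198 /13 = -15.23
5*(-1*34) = -170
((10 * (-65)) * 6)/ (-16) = 975/ 4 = 243.75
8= 8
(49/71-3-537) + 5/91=-3484126/6461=-539.25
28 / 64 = 7 / 16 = 0.44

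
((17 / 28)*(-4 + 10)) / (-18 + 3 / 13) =-221 / 1078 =-0.21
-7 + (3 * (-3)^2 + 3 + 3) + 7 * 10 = 96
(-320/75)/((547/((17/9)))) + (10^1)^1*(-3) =-30.01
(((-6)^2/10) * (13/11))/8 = 117/220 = 0.53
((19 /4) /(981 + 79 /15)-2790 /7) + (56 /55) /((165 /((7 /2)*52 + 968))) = -58863891703 /150366216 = -391.47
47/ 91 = 0.52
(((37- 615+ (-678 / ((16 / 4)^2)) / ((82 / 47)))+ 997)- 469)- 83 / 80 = -75.33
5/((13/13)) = 5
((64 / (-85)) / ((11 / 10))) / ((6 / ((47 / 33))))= -0.16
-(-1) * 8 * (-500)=-4000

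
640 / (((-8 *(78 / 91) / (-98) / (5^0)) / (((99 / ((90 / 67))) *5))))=10111640 / 3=3370546.67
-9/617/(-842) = 9/519514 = 0.00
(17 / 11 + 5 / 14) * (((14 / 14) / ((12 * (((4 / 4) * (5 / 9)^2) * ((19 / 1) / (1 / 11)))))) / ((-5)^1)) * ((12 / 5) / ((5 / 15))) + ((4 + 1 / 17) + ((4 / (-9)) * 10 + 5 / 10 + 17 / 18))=360882117 / 341976250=1.06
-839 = -839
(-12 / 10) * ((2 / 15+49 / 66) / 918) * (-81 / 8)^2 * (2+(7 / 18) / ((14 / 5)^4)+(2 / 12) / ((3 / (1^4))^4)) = -91063883 / 386355200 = -0.24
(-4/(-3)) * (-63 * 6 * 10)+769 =-4271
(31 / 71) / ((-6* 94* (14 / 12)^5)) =-20088 / 56084959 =-0.00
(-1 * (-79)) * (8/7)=632/7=90.29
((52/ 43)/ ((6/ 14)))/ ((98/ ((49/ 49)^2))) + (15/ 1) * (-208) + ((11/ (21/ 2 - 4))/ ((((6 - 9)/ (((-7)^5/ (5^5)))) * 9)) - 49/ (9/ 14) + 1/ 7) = -1055094763421/ 330159375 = -3195.71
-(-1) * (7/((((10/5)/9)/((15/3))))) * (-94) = -14805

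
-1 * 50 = -50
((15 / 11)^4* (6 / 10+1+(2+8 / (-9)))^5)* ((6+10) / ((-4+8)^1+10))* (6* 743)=321297946441216 / 124521705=2580256.56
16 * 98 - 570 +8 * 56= 1446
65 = 65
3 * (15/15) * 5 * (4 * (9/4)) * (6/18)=45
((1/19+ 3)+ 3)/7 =115/133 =0.86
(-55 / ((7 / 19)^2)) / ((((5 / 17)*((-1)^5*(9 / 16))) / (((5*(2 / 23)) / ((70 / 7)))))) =1080112 / 10143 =106.49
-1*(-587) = 587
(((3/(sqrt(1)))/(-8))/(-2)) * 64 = 12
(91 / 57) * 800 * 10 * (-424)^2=130876928000 / 57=2296086456.14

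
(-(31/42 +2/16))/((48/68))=-2465/2016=-1.22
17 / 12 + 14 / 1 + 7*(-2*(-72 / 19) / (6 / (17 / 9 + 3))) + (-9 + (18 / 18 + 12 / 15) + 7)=22209 / 380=58.44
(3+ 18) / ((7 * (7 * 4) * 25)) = 0.00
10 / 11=0.91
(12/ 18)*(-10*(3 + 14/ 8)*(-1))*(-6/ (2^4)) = -95/ 8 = -11.88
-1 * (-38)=38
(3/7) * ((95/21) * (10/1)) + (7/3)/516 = 1470943/75852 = 19.39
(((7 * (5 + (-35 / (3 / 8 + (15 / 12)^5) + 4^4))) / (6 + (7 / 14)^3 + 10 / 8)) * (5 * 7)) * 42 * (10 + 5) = 1086635113200 / 207031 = 5248658.96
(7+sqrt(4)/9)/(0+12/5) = 325/108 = 3.01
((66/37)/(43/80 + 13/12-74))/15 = -0.00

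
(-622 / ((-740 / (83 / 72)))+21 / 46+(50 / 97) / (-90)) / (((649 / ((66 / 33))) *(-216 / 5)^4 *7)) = 3515885125 / 19591616791635001344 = 0.00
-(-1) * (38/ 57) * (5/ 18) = 5/ 27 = 0.19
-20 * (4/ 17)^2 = -320/ 289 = -1.11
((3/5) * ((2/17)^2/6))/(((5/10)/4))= 0.01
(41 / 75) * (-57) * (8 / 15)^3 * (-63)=2791936 / 9375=297.81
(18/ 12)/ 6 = 0.25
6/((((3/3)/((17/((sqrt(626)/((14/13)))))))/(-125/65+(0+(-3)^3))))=-268464 * sqrt(626)/52897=-126.98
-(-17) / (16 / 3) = 51 / 16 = 3.19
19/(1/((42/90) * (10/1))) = 88.67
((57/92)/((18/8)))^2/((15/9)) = 361/7935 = 0.05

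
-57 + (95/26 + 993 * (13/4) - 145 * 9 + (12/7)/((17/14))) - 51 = 1608275/884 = 1819.32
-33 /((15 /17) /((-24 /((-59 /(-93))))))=417384 /295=1414.86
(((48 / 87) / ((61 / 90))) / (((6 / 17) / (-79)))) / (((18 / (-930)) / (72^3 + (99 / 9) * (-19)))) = 6212293074800 / 1769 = 3511754140.64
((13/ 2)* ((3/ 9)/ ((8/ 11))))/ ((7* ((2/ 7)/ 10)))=715/ 48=14.90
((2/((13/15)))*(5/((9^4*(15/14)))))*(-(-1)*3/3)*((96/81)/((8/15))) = 2800/767637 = 0.00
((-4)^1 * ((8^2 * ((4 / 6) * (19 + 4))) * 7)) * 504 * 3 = -41545728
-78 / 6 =-13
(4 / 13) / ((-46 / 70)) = -140 / 299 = -0.47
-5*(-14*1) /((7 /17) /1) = 170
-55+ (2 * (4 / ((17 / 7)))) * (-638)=-36663 / 17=-2156.65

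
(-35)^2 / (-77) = -15.91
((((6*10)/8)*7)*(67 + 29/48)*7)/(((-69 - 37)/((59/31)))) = -46906475/105152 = -446.08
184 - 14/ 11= 182.73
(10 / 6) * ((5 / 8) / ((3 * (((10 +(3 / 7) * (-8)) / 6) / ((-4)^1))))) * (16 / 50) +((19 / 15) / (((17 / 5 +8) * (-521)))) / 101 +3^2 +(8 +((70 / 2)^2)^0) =17.59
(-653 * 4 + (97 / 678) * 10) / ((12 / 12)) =-884983 / 339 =-2610.57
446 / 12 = 223 / 6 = 37.17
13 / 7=1.86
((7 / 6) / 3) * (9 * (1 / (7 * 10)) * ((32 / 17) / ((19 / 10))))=16 / 323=0.05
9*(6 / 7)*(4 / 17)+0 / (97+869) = 216 / 119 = 1.82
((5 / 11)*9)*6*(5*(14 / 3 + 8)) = 17100 / 11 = 1554.55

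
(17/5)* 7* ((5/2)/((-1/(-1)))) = 119/2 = 59.50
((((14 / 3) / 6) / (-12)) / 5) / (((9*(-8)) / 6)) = 7 / 6480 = 0.00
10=10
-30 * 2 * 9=-540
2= 2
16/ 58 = 8/ 29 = 0.28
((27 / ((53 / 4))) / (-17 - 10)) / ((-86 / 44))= 88 / 2279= 0.04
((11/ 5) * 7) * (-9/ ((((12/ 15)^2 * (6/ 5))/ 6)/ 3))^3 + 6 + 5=-592027689319/ 4096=-144538010.09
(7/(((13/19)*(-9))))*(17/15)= -2261/1755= -1.29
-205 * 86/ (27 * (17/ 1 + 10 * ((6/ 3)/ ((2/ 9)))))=-17630/ 2889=-6.10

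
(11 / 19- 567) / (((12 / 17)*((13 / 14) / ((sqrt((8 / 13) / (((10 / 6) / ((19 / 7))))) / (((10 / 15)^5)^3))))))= -437531655213*sqrt(51870) / 263045120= -378823.89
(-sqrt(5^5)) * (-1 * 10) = 250 * sqrt(5) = 559.02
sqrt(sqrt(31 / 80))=31^(1 / 4) * 5^(3 / 4) / 10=0.79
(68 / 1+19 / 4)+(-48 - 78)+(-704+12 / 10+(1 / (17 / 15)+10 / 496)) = -755.15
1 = 1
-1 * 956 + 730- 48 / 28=-1594 / 7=-227.71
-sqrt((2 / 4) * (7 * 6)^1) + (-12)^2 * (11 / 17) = 1584 / 17 - sqrt(21) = 88.59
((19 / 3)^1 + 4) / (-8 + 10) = 31 / 6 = 5.17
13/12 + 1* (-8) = -83/12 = -6.92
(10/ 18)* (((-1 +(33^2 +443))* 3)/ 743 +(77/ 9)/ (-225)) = 3.41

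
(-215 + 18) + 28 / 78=-7669 / 39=-196.64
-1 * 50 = -50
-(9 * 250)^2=-5062500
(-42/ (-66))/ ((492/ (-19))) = -133/ 5412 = -0.02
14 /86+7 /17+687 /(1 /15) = 7533375 /731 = 10305.57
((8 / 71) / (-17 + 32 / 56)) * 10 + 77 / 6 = 125069 / 9798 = 12.76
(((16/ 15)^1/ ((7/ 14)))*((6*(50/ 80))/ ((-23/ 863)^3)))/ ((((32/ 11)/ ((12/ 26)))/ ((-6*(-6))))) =-381784974318/ 158171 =-2413748.25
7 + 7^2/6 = 91/6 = 15.17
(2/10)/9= 1/45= 0.02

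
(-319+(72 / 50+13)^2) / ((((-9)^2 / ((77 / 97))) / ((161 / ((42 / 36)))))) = -81529756 / 545625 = -149.42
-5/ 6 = -0.83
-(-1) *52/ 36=1.44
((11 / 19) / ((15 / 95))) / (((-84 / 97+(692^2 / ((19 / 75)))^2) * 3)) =385187 / 1126059005941647084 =0.00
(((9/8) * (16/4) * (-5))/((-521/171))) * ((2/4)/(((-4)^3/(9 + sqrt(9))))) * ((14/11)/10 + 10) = -2571669/366784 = -7.01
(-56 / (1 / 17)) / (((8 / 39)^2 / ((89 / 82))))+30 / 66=-177194741 / 7216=-24555.81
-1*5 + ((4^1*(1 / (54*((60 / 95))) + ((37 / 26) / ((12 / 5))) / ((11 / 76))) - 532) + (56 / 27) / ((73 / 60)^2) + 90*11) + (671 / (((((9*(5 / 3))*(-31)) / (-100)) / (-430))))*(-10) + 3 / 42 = 8317523809165936 / 13394500119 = 620965.60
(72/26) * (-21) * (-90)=68040/13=5233.85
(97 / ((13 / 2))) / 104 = 97 / 676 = 0.14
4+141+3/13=1888/13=145.23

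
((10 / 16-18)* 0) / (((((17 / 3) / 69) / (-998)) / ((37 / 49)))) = 0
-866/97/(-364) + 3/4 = 27347/35308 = 0.77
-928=-928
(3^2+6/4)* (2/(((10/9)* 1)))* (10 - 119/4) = -14931/40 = -373.28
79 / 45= 1.76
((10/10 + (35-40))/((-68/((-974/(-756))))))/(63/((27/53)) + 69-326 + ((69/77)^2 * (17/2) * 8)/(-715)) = -0.00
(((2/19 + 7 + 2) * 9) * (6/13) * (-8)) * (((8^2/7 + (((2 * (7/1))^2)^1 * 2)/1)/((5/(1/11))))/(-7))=16142976/51205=315.26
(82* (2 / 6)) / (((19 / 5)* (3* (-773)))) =-410 / 132183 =-0.00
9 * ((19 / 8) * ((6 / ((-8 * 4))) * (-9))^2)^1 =124659 / 2048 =60.87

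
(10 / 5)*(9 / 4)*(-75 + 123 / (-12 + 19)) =-1809 / 7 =-258.43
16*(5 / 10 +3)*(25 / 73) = 1400 / 73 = 19.18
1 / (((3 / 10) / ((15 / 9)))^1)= 50 / 9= 5.56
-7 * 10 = -70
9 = 9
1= 1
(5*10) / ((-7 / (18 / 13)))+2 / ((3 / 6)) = -536 / 91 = -5.89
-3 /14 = -0.21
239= 239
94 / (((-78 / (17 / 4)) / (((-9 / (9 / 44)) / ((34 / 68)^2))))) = 35156 / 39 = 901.44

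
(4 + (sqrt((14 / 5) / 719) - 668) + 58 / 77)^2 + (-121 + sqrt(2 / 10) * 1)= -20428 * sqrt(50330) / 55363 + sqrt(5) / 5 + 9373701913151 / 21314755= 439692.93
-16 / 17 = -0.94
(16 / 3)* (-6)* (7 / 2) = -112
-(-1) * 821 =821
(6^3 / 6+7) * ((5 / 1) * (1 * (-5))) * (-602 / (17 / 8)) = 304541.18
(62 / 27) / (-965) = -62 / 26055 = -0.00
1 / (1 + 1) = 1 / 2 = 0.50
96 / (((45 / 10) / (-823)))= -17557.33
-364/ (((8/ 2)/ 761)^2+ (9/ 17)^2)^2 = -784318292220650908/ 169297649633125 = -4632.78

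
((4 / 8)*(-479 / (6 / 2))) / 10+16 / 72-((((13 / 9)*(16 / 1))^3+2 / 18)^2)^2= -131161281615821118318287761793 / 5648590729620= -23220177898186081.88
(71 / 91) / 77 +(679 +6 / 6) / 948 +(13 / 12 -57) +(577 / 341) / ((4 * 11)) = -20820695197 / 377523146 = -55.15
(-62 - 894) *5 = -4780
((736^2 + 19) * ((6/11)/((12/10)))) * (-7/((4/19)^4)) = -2470889418025/2816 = -877446526.29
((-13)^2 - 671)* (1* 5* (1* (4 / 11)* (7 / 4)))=-17570 / 11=-1597.27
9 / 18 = 1 / 2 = 0.50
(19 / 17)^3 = 6859 / 4913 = 1.40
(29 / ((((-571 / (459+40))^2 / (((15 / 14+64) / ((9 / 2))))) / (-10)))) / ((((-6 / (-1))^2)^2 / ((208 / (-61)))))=855186464470 / 101491020603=8.43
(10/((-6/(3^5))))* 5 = -2025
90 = 90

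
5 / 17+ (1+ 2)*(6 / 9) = 39 / 17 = 2.29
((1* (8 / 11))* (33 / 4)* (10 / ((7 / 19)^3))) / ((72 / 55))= 1886225 / 2058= 916.53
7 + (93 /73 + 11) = 1407 /73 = 19.27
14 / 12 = 7 / 6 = 1.17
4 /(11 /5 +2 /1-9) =-0.83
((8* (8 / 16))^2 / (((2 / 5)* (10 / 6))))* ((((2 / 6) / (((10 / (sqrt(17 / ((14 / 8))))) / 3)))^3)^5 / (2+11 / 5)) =3282709384* sqrt(119) / 246298870849609375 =0.00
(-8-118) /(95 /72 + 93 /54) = -3024 /73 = -41.42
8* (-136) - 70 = -1158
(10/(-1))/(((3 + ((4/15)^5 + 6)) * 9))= -843750/6835399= -0.12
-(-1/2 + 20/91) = 51/182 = 0.28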